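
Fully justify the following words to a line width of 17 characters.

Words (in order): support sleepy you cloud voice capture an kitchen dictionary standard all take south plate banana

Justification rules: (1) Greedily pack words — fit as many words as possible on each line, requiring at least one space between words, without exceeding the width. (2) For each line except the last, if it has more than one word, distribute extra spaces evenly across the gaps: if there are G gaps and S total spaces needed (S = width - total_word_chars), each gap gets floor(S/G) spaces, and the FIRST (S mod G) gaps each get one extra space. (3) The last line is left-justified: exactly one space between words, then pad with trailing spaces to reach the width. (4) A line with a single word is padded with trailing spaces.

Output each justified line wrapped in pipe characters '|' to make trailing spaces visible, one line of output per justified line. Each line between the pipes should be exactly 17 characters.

Line 1: ['support', 'sleepy'] (min_width=14, slack=3)
Line 2: ['you', 'cloud', 'voice'] (min_width=15, slack=2)
Line 3: ['capture', 'an'] (min_width=10, slack=7)
Line 4: ['kitchen'] (min_width=7, slack=10)
Line 5: ['dictionary'] (min_width=10, slack=7)
Line 6: ['standard', 'all', 'take'] (min_width=17, slack=0)
Line 7: ['south', 'plate'] (min_width=11, slack=6)
Line 8: ['banana'] (min_width=6, slack=11)

Answer: |support    sleepy|
|you  cloud  voice|
|capture        an|
|kitchen          |
|dictionary       |
|standard all take|
|south       plate|
|banana           |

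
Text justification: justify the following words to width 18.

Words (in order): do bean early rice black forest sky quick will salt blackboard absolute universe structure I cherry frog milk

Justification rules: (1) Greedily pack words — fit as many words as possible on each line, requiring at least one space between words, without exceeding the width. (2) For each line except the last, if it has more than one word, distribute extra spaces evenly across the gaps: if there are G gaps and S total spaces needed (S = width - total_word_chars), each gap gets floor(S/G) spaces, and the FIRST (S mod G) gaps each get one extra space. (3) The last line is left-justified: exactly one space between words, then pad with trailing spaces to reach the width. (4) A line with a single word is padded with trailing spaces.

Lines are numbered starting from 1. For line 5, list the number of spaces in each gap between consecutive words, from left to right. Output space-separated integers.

Line 1: ['do', 'bean', 'early', 'rice'] (min_width=18, slack=0)
Line 2: ['black', 'forest', 'sky'] (min_width=16, slack=2)
Line 3: ['quick', 'will', 'salt'] (min_width=15, slack=3)
Line 4: ['blackboard'] (min_width=10, slack=8)
Line 5: ['absolute', 'universe'] (min_width=17, slack=1)
Line 6: ['structure', 'I', 'cherry'] (min_width=18, slack=0)
Line 7: ['frog', 'milk'] (min_width=9, slack=9)

Answer: 2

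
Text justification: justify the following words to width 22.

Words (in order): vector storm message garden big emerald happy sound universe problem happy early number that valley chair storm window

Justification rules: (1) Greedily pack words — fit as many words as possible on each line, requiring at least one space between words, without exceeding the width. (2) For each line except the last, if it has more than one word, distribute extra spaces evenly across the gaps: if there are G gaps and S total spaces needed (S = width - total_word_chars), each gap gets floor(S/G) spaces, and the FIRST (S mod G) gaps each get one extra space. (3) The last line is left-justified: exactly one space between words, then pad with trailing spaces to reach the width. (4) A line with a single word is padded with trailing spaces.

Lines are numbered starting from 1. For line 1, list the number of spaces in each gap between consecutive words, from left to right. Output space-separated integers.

Line 1: ['vector', 'storm', 'message'] (min_width=20, slack=2)
Line 2: ['garden', 'big', 'emerald'] (min_width=18, slack=4)
Line 3: ['happy', 'sound', 'universe'] (min_width=20, slack=2)
Line 4: ['problem', 'happy', 'early'] (min_width=19, slack=3)
Line 5: ['number', 'that', 'valley'] (min_width=18, slack=4)
Line 6: ['chair', 'storm', 'window'] (min_width=18, slack=4)

Answer: 2 2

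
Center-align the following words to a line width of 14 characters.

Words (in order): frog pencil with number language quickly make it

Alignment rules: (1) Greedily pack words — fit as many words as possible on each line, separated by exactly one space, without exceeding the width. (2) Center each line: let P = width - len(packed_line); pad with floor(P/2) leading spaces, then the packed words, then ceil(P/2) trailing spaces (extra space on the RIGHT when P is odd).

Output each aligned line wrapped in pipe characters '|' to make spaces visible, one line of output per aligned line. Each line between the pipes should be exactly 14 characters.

Answer: | frog pencil  |
| with number  |
|   language   |
| quickly make |
|      it      |

Derivation:
Line 1: ['frog', 'pencil'] (min_width=11, slack=3)
Line 2: ['with', 'number'] (min_width=11, slack=3)
Line 3: ['language'] (min_width=8, slack=6)
Line 4: ['quickly', 'make'] (min_width=12, slack=2)
Line 5: ['it'] (min_width=2, slack=12)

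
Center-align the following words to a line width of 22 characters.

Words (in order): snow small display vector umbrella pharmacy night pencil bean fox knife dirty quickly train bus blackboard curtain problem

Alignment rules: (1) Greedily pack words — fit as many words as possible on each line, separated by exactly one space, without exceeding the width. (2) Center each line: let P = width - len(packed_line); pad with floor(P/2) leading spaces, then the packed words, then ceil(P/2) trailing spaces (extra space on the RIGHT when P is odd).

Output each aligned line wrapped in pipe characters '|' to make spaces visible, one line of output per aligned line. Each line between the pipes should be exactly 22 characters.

Answer: |  snow small display  |
|   vector umbrella    |
|pharmacy night pencil |
| bean fox knife dirty |
|  quickly train bus   |
|  blackboard curtain  |
|       problem        |

Derivation:
Line 1: ['snow', 'small', 'display'] (min_width=18, slack=4)
Line 2: ['vector', 'umbrella'] (min_width=15, slack=7)
Line 3: ['pharmacy', 'night', 'pencil'] (min_width=21, slack=1)
Line 4: ['bean', 'fox', 'knife', 'dirty'] (min_width=20, slack=2)
Line 5: ['quickly', 'train', 'bus'] (min_width=17, slack=5)
Line 6: ['blackboard', 'curtain'] (min_width=18, slack=4)
Line 7: ['problem'] (min_width=7, slack=15)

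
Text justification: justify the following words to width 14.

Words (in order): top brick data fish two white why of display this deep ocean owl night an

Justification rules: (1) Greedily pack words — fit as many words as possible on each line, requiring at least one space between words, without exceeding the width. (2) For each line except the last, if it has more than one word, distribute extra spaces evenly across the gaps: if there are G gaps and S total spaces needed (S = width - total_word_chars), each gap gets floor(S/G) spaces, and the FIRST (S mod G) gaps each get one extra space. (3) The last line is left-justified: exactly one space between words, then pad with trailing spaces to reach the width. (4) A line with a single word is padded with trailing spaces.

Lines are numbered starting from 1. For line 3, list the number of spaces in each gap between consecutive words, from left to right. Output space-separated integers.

Answer: 1 1

Derivation:
Line 1: ['top', 'brick', 'data'] (min_width=14, slack=0)
Line 2: ['fish', 'two', 'white'] (min_width=14, slack=0)
Line 3: ['why', 'of', 'display'] (min_width=14, slack=0)
Line 4: ['this', 'deep'] (min_width=9, slack=5)
Line 5: ['ocean', 'owl'] (min_width=9, slack=5)
Line 6: ['night', 'an'] (min_width=8, slack=6)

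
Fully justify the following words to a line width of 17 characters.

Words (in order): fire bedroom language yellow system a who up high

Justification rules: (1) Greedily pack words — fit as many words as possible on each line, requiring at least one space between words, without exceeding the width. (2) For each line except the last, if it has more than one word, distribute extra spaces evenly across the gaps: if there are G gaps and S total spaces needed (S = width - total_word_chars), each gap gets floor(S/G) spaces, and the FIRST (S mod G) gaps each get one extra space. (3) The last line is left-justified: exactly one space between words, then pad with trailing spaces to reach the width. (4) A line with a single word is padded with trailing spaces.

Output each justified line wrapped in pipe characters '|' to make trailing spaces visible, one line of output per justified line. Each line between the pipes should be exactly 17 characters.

Answer: |fire      bedroom|
|language   yellow|
|system  a  who up|
|high             |

Derivation:
Line 1: ['fire', 'bedroom'] (min_width=12, slack=5)
Line 2: ['language', 'yellow'] (min_width=15, slack=2)
Line 3: ['system', 'a', 'who', 'up'] (min_width=15, slack=2)
Line 4: ['high'] (min_width=4, slack=13)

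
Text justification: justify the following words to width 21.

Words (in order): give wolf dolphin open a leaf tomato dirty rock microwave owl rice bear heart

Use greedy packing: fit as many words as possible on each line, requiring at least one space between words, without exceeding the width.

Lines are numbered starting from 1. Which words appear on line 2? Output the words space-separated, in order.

Line 1: ['give', 'wolf', 'dolphin'] (min_width=17, slack=4)
Line 2: ['open', 'a', 'leaf', 'tomato'] (min_width=18, slack=3)
Line 3: ['dirty', 'rock', 'microwave'] (min_width=20, slack=1)
Line 4: ['owl', 'rice', 'bear', 'heart'] (min_width=19, slack=2)

Answer: open a leaf tomato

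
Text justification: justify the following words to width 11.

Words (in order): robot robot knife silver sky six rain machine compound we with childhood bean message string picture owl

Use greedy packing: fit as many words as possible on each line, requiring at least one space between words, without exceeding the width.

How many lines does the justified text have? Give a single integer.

Line 1: ['robot', 'robot'] (min_width=11, slack=0)
Line 2: ['knife'] (min_width=5, slack=6)
Line 3: ['silver', 'sky'] (min_width=10, slack=1)
Line 4: ['six', 'rain'] (min_width=8, slack=3)
Line 5: ['machine'] (min_width=7, slack=4)
Line 6: ['compound', 'we'] (min_width=11, slack=0)
Line 7: ['with'] (min_width=4, slack=7)
Line 8: ['childhood'] (min_width=9, slack=2)
Line 9: ['bean'] (min_width=4, slack=7)
Line 10: ['message'] (min_width=7, slack=4)
Line 11: ['string'] (min_width=6, slack=5)
Line 12: ['picture', 'owl'] (min_width=11, slack=0)
Total lines: 12

Answer: 12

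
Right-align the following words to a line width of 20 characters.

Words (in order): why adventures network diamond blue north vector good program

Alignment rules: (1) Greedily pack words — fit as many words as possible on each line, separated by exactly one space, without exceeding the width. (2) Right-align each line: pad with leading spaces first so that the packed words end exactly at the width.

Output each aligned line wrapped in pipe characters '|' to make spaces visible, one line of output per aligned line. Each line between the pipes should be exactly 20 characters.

Line 1: ['why', 'adventures'] (min_width=14, slack=6)
Line 2: ['network', 'diamond', 'blue'] (min_width=20, slack=0)
Line 3: ['north', 'vector', 'good'] (min_width=17, slack=3)
Line 4: ['program'] (min_width=7, slack=13)

Answer: |      why adventures|
|network diamond blue|
|   north vector good|
|             program|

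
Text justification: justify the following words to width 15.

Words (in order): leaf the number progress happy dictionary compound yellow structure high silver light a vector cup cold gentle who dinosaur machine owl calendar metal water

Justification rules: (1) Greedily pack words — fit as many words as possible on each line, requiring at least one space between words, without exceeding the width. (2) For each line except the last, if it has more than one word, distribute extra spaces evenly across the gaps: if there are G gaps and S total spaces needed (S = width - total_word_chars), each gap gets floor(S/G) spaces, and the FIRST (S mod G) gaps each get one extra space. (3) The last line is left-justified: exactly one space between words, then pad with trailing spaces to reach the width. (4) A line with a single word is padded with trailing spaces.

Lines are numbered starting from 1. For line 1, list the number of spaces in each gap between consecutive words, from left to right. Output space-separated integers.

Line 1: ['leaf', 'the', 'number'] (min_width=15, slack=0)
Line 2: ['progress', 'happy'] (min_width=14, slack=1)
Line 3: ['dictionary'] (min_width=10, slack=5)
Line 4: ['compound', 'yellow'] (min_width=15, slack=0)
Line 5: ['structure', 'high'] (min_width=14, slack=1)
Line 6: ['silver', 'light', 'a'] (min_width=14, slack=1)
Line 7: ['vector', 'cup', 'cold'] (min_width=15, slack=0)
Line 8: ['gentle', 'who'] (min_width=10, slack=5)
Line 9: ['dinosaur'] (min_width=8, slack=7)
Line 10: ['machine', 'owl'] (min_width=11, slack=4)
Line 11: ['calendar', 'metal'] (min_width=14, slack=1)
Line 12: ['water'] (min_width=5, slack=10)

Answer: 1 1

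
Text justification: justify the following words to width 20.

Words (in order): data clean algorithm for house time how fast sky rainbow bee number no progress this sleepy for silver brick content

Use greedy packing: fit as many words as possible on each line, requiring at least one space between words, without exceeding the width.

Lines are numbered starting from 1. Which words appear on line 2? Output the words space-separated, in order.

Line 1: ['data', 'clean', 'algorithm'] (min_width=20, slack=0)
Line 2: ['for', 'house', 'time', 'how'] (min_width=18, slack=2)
Line 3: ['fast', 'sky', 'rainbow', 'bee'] (min_width=20, slack=0)
Line 4: ['number', 'no', 'progress'] (min_width=18, slack=2)
Line 5: ['this', 'sleepy', 'for'] (min_width=15, slack=5)
Line 6: ['silver', 'brick', 'content'] (min_width=20, slack=0)

Answer: for house time how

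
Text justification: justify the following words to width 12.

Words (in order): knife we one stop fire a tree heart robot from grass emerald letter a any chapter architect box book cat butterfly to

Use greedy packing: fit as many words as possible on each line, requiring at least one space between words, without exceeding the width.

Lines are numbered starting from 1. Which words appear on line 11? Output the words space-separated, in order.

Line 1: ['knife', 'we', 'one'] (min_width=12, slack=0)
Line 2: ['stop', 'fire', 'a'] (min_width=11, slack=1)
Line 3: ['tree', 'heart'] (min_width=10, slack=2)
Line 4: ['robot', 'from'] (min_width=10, slack=2)
Line 5: ['grass'] (min_width=5, slack=7)
Line 6: ['emerald'] (min_width=7, slack=5)
Line 7: ['letter', 'a', 'any'] (min_width=12, slack=0)
Line 8: ['chapter'] (min_width=7, slack=5)
Line 9: ['architect'] (min_width=9, slack=3)
Line 10: ['box', 'book', 'cat'] (min_width=12, slack=0)
Line 11: ['butterfly', 'to'] (min_width=12, slack=0)

Answer: butterfly to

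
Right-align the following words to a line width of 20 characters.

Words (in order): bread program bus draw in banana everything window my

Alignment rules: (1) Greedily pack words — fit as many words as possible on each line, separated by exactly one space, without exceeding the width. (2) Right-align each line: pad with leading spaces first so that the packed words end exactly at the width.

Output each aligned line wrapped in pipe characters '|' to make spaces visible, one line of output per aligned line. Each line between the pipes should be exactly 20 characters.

Line 1: ['bread', 'program', 'bus'] (min_width=17, slack=3)
Line 2: ['draw', 'in', 'banana'] (min_width=14, slack=6)
Line 3: ['everything', 'window', 'my'] (min_width=20, slack=0)

Answer: |   bread program bus|
|      draw in banana|
|everything window my|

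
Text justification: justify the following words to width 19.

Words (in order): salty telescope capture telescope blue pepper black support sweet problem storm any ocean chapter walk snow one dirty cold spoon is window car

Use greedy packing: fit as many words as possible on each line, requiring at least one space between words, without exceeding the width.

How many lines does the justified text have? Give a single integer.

Answer: 8

Derivation:
Line 1: ['salty', 'telescope'] (min_width=15, slack=4)
Line 2: ['capture', 'telescope'] (min_width=17, slack=2)
Line 3: ['blue', 'pepper', 'black'] (min_width=17, slack=2)
Line 4: ['support', 'sweet'] (min_width=13, slack=6)
Line 5: ['problem', 'storm', 'any'] (min_width=17, slack=2)
Line 6: ['ocean', 'chapter', 'walk'] (min_width=18, slack=1)
Line 7: ['snow', 'one', 'dirty', 'cold'] (min_width=19, slack=0)
Line 8: ['spoon', 'is', 'window', 'car'] (min_width=19, slack=0)
Total lines: 8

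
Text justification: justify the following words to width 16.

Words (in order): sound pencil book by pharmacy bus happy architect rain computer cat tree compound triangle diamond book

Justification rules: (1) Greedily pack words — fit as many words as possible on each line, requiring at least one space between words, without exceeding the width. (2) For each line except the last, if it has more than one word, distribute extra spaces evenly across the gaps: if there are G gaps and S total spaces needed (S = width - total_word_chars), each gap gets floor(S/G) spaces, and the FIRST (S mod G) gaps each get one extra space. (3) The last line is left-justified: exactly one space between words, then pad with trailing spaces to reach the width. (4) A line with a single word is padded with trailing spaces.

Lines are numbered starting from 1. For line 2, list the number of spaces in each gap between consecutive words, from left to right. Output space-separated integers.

Line 1: ['sound', 'pencil'] (min_width=12, slack=4)
Line 2: ['book', 'by', 'pharmacy'] (min_width=16, slack=0)
Line 3: ['bus', 'happy'] (min_width=9, slack=7)
Line 4: ['architect', 'rain'] (min_width=14, slack=2)
Line 5: ['computer', 'cat'] (min_width=12, slack=4)
Line 6: ['tree', 'compound'] (min_width=13, slack=3)
Line 7: ['triangle', 'diamond'] (min_width=16, slack=0)
Line 8: ['book'] (min_width=4, slack=12)

Answer: 1 1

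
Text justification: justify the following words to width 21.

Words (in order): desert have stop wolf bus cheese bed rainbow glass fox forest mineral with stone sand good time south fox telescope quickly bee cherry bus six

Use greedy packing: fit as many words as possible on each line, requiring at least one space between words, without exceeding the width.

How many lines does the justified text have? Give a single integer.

Line 1: ['desert', 'have', 'stop', 'wolf'] (min_width=21, slack=0)
Line 2: ['bus', 'cheese', 'bed'] (min_width=14, slack=7)
Line 3: ['rainbow', 'glass', 'fox'] (min_width=17, slack=4)
Line 4: ['forest', 'mineral', 'with'] (min_width=19, slack=2)
Line 5: ['stone', 'sand', 'good', 'time'] (min_width=20, slack=1)
Line 6: ['south', 'fox', 'telescope'] (min_width=19, slack=2)
Line 7: ['quickly', 'bee', 'cherry'] (min_width=18, slack=3)
Line 8: ['bus', 'six'] (min_width=7, slack=14)
Total lines: 8

Answer: 8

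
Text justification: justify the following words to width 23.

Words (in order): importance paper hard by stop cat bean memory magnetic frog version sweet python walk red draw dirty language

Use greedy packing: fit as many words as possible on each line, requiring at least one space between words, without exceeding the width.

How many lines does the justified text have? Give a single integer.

Answer: 5

Derivation:
Line 1: ['importance', 'paper', 'hard'] (min_width=21, slack=2)
Line 2: ['by', 'stop', 'cat', 'bean', 'memory'] (min_width=23, slack=0)
Line 3: ['magnetic', 'frog', 'version'] (min_width=21, slack=2)
Line 4: ['sweet', 'python', 'walk', 'red'] (min_width=21, slack=2)
Line 5: ['draw', 'dirty', 'language'] (min_width=19, slack=4)
Total lines: 5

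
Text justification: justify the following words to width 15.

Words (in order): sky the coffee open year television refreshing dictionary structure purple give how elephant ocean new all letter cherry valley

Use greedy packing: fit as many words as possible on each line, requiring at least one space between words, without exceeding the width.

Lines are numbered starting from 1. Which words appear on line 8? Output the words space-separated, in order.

Line 1: ['sky', 'the', 'coffee'] (min_width=14, slack=1)
Line 2: ['open', 'year'] (min_width=9, slack=6)
Line 3: ['television'] (min_width=10, slack=5)
Line 4: ['refreshing'] (min_width=10, slack=5)
Line 5: ['dictionary'] (min_width=10, slack=5)
Line 6: ['structure'] (min_width=9, slack=6)
Line 7: ['purple', 'give', 'how'] (min_width=15, slack=0)
Line 8: ['elephant', 'ocean'] (min_width=14, slack=1)
Line 9: ['new', 'all', 'letter'] (min_width=14, slack=1)
Line 10: ['cherry', 'valley'] (min_width=13, slack=2)

Answer: elephant ocean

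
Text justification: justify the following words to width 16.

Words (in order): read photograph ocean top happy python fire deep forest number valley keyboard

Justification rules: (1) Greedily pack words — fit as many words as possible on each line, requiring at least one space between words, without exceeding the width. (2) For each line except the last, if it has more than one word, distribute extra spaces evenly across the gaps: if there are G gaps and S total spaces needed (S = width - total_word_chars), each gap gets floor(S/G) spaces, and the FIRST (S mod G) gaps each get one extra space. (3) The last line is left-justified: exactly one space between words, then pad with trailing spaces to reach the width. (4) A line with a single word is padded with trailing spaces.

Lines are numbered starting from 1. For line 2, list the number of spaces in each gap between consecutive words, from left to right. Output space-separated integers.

Answer: 2 1

Derivation:
Line 1: ['read', 'photograph'] (min_width=15, slack=1)
Line 2: ['ocean', 'top', 'happy'] (min_width=15, slack=1)
Line 3: ['python', 'fire', 'deep'] (min_width=16, slack=0)
Line 4: ['forest', 'number'] (min_width=13, slack=3)
Line 5: ['valley', 'keyboard'] (min_width=15, slack=1)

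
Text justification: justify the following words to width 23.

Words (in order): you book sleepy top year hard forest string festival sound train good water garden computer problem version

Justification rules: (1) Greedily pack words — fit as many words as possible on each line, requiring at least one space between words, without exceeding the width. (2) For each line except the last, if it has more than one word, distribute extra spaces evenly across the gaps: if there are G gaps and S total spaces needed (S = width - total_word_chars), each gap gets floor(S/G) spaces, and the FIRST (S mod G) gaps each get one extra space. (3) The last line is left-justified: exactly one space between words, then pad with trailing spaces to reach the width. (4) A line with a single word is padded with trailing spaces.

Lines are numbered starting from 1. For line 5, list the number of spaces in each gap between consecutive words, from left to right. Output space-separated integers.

Answer: 8

Derivation:
Line 1: ['you', 'book', 'sleepy', 'top'] (min_width=19, slack=4)
Line 2: ['year', 'hard', 'forest', 'string'] (min_width=23, slack=0)
Line 3: ['festival', 'sound', 'train'] (min_width=20, slack=3)
Line 4: ['good', 'water', 'garden'] (min_width=17, slack=6)
Line 5: ['computer', 'problem'] (min_width=16, slack=7)
Line 6: ['version'] (min_width=7, slack=16)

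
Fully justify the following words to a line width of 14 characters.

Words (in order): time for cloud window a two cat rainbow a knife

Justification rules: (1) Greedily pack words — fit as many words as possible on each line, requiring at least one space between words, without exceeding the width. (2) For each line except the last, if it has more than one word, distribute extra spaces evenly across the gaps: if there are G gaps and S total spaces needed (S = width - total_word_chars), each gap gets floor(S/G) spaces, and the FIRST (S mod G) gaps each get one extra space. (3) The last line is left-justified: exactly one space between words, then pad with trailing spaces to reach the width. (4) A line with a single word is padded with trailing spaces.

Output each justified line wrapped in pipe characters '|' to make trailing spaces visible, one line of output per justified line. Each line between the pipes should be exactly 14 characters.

Answer: |time for cloud|
|window  a  two|
|cat  rainbow a|
|knife         |

Derivation:
Line 1: ['time', 'for', 'cloud'] (min_width=14, slack=0)
Line 2: ['window', 'a', 'two'] (min_width=12, slack=2)
Line 3: ['cat', 'rainbow', 'a'] (min_width=13, slack=1)
Line 4: ['knife'] (min_width=5, slack=9)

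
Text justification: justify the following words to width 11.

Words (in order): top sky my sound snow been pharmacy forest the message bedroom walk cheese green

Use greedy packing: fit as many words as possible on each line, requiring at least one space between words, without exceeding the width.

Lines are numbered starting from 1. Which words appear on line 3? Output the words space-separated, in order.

Line 1: ['top', 'sky', 'my'] (min_width=10, slack=1)
Line 2: ['sound', 'snow'] (min_width=10, slack=1)
Line 3: ['been'] (min_width=4, slack=7)
Line 4: ['pharmacy'] (min_width=8, slack=3)
Line 5: ['forest', 'the'] (min_width=10, slack=1)
Line 6: ['message'] (min_width=7, slack=4)
Line 7: ['bedroom'] (min_width=7, slack=4)
Line 8: ['walk', 'cheese'] (min_width=11, slack=0)
Line 9: ['green'] (min_width=5, slack=6)

Answer: been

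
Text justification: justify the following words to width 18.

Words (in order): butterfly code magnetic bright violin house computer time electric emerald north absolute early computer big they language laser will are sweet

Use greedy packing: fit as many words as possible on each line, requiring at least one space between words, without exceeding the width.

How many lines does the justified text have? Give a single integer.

Answer: 10

Derivation:
Line 1: ['butterfly', 'code'] (min_width=14, slack=4)
Line 2: ['magnetic', 'bright'] (min_width=15, slack=3)
Line 3: ['violin', 'house'] (min_width=12, slack=6)
Line 4: ['computer', 'time'] (min_width=13, slack=5)
Line 5: ['electric', 'emerald'] (min_width=16, slack=2)
Line 6: ['north', 'absolute'] (min_width=14, slack=4)
Line 7: ['early', 'computer', 'big'] (min_width=18, slack=0)
Line 8: ['they', 'language'] (min_width=13, slack=5)
Line 9: ['laser', 'will', 'are'] (min_width=14, slack=4)
Line 10: ['sweet'] (min_width=5, slack=13)
Total lines: 10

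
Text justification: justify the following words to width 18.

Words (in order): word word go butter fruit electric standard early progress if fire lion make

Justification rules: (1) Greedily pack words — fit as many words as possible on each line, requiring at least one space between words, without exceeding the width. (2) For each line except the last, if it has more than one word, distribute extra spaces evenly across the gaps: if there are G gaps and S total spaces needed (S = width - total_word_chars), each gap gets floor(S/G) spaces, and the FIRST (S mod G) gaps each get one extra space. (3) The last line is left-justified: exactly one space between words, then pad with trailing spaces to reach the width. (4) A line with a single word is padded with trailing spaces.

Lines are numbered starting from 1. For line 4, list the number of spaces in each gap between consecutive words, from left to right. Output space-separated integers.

Answer: 2 1

Derivation:
Line 1: ['word', 'word', 'go'] (min_width=12, slack=6)
Line 2: ['butter', 'fruit'] (min_width=12, slack=6)
Line 3: ['electric', 'standard'] (min_width=17, slack=1)
Line 4: ['early', 'progress', 'if'] (min_width=17, slack=1)
Line 5: ['fire', 'lion', 'make'] (min_width=14, slack=4)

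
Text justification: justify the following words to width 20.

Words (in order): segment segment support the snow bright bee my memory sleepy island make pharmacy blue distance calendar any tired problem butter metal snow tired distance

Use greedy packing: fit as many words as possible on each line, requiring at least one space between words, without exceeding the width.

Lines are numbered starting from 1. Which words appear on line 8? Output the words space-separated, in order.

Line 1: ['segment', 'segment'] (min_width=15, slack=5)
Line 2: ['support', 'the', 'snow'] (min_width=16, slack=4)
Line 3: ['bright', 'bee', 'my', 'memory'] (min_width=20, slack=0)
Line 4: ['sleepy', 'island', 'make'] (min_width=18, slack=2)
Line 5: ['pharmacy', 'blue'] (min_width=13, slack=7)
Line 6: ['distance', 'calendar'] (min_width=17, slack=3)
Line 7: ['any', 'tired', 'problem'] (min_width=17, slack=3)
Line 8: ['butter', 'metal', 'snow'] (min_width=17, slack=3)
Line 9: ['tired', 'distance'] (min_width=14, slack=6)

Answer: butter metal snow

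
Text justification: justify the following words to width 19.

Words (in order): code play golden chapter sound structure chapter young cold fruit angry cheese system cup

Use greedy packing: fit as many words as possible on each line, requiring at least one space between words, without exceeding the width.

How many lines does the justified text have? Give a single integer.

Answer: 6

Derivation:
Line 1: ['code', 'play', 'golden'] (min_width=16, slack=3)
Line 2: ['chapter', 'sound'] (min_width=13, slack=6)
Line 3: ['structure', 'chapter'] (min_width=17, slack=2)
Line 4: ['young', 'cold', 'fruit'] (min_width=16, slack=3)
Line 5: ['angry', 'cheese', 'system'] (min_width=19, slack=0)
Line 6: ['cup'] (min_width=3, slack=16)
Total lines: 6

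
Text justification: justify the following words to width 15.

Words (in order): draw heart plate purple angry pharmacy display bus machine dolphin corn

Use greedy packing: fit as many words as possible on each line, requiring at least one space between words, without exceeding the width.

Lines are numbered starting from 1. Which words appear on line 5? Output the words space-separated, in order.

Answer: machine dolphin

Derivation:
Line 1: ['draw', 'heart'] (min_width=10, slack=5)
Line 2: ['plate', 'purple'] (min_width=12, slack=3)
Line 3: ['angry', 'pharmacy'] (min_width=14, slack=1)
Line 4: ['display', 'bus'] (min_width=11, slack=4)
Line 5: ['machine', 'dolphin'] (min_width=15, slack=0)
Line 6: ['corn'] (min_width=4, slack=11)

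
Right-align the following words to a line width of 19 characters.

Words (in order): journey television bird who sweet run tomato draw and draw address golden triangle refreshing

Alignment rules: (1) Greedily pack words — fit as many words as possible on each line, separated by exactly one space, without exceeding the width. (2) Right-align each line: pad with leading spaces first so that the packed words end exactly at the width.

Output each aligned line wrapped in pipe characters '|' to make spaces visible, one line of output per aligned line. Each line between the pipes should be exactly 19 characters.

Answer: | journey television|
| bird who sweet run|
|    tomato draw and|
|draw address golden|
|triangle refreshing|

Derivation:
Line 1: ['journey', 'television'] (min_width=18, slack=1)
Line 2: ['bird', 'who', 'sweet', 'run'] (min_width=18, slack=1)
Line 3: ['tomato', 'draw', 'and'] (min_width=15, slack=4)
Line 4: ['draw', 'address', 'golden'] (min_width=19, slack=0)
Line 5: ['triangle', 'refreshing'] (min_width=19, slack=0)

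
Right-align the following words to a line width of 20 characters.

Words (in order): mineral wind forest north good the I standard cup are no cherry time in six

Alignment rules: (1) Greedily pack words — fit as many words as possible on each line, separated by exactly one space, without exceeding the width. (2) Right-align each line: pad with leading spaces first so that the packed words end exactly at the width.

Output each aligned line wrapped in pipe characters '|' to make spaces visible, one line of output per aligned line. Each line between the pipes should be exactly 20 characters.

Line 1: ['mineral', 'wind', 'forest'] (min_width=19, slack=1)
Line 2: ['north', 'good', 'the', 'I'] (min_width=16, slack=4)
Line 3: ['standard', 'cup', 'are', 'no'] (min_width=19, slack=1)
Line 4: ['cherry', 'time', 'in', 'six'] (min_width=18, slack=2)

Answer: | mineral wind forest|
|    north good the I|
| standard cup are no|
|  cherry time in six|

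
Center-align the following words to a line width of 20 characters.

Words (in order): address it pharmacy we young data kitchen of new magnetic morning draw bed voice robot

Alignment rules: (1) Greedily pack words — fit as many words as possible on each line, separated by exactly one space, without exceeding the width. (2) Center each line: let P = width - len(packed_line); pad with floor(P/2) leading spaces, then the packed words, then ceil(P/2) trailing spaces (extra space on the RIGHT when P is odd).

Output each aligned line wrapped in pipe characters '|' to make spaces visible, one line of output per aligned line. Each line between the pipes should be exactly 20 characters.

Answer: |address it pharmacy |
|   we young data    |
|   kitchen of new   |
|  magnetic morning  |
|draw bed voice robot|

Derivation:
Line 1: ['address', 'it', 'pharmacy'] (min_width=19, slack=1)
Line 2: ['we', 'young', 'data'] (min_width=13, slack=7)
Line 3: ['kitchen', 'of', 'new'] (min_width=14, slack=6)
Line 4: ['magnetic', 'morning'] (min_width=16, slack=4)
Line 5: ['draw', 'bed', 'voice', 'robot'] (min_width=20, slack=0)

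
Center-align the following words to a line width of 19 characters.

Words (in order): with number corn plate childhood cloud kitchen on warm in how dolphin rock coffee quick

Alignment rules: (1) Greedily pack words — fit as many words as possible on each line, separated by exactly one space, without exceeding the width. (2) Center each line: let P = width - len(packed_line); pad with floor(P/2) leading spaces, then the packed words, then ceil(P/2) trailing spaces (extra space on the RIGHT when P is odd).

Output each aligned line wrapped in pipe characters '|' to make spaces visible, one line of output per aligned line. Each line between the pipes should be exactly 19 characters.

Answer: | with number corn  |
|  plate childhood  |
| cloud kitchen on  |
|warm in how dolphin|
| rock coffee quick |

Derivation:
Line 1: ['with', 'number', 'corn'] (min_width=16, slack=3)
Line 2: ['plate', 'childhood'] (min_width=15, slack=4)
Line 3: ['cloud', 'kitchen', 'on'] (min_width=16, slack=3)
Line 4: ['warm', 'in', 'how', 'dolphin'] (min_width=19, slack=0)
Line 5: ['rock', 'coffee', 'quick'] (min_width=17, slack=2)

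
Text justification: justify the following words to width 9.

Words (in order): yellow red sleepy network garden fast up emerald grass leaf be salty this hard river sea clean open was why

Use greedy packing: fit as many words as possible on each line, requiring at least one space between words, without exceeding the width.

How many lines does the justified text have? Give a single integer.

Answer: 15

Derivation:
Line 1: ['yellow'] (min_width=6, slack=3)
Line 2: ['red'] (min_width=3, slack=6)
Line 3: ['sleepy'] (min_width=6, slack=3)
Line 4: ['network'] (min_width=7, slack=2)
Line 5: ['garden'] (min_width=6, slack=3)
Line 6: ['fast', 'up'] (min_width=7, slack=2)
Line 7: ['emerald'] (min_width=7, slack=2)
Line 8: ['grass'] (min_width=5, slack=4)
Line 9: ['leaf', 'be'] (min_width=7, slack=2)
Line 10: ['salty'] (min_width=5, slack=4)
Line 11: ['this', 'hard'] (min_width=9, slack=0)
Line 12: ['river', 'sea'] (min_width=9, slack=0)
Line 13: ['clean'] (min_width=5, slack=4)
Line 14: ['open', 'was'] (min_width=8, slack=1)
Line 15: ['why'] (min_width=3, slack=6)
Total lines: 15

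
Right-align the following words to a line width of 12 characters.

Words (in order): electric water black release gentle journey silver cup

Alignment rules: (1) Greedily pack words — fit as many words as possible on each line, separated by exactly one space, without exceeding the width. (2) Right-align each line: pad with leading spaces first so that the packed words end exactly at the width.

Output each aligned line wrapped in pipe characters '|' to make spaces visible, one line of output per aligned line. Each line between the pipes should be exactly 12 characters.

Answer: |    electric|
| water black|
|     release|
|      gentle|
|     journey|
|  silver cup|

Derivation:
Line 1: ['electric'] (min_width=8, slack=4)
Line 2: ['water', 'black'] (min_width=11, slack=1)
Line 3: ['release'] (min_width=7, slack=5)
Line 4: ['gentle'] (min_width=6, slack=6)
Line 5: ['journey'] (min_width=7, slack=5)
Line 6: ['silver', 'cup'] (min_width=10, slack=2)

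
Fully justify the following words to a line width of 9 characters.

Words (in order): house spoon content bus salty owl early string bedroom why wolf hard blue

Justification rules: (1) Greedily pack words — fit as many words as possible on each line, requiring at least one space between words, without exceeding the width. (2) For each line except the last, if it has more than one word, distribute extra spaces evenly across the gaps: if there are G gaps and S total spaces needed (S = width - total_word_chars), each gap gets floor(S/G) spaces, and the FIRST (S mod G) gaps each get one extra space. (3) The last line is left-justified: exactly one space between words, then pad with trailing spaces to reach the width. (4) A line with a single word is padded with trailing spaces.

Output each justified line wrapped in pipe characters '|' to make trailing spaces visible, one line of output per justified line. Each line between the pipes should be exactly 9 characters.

Answer: |house    |
|spoon    |
|content  |
|bus salty|
|owl early|
|string   |
|bedroom  |
|why  wolf|
|hard blue|

Derivation:
Line 1: ['house'] (min_width=5, slack=4)
Line 2: ['spoon'] (min_width=5, slack=4)
Line 3: ['content'] (min_width=7, slack=2)
Line 4: ['bus', 'salty'] (min_width=9, slack=0)
Line 5: ['owl', 'early'] (min_width=9, slack=0)
Line 6: ['string'] (min_width=6, slack=3)
Line 7: ['bedroom'] (min_width=7, slack=2)
Line 8: ['why', 'wolf'] (min_width=8, slack=1)
Line 9: ['hard', 'blue'] (min_width=9, slack=0)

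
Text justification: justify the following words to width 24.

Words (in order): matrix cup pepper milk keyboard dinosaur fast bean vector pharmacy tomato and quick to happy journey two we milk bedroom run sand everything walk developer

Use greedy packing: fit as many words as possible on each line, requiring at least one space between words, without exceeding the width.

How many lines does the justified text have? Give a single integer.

Line 1: ['matrix', 'cup', 'pepper', 'milk'] (min_width=22, slack=2)
Line 2: ['keyboard', 'dinosaur', 'fast'] (min_width=22, slack=2)
Line 3: ['bean', 'vector', 'pharmacy'] (min_width=20, slack=4)
Line 4: ['tomato', 'and', 'quick', 'to'] (min_width=19, slack=5)
Line 5: ['happy', 'journey', 'two', 'we'] (min_width=20, slack=4)
Line 6: ['milk', 'bedroom', 'run', 'sand'] (min_width=21, slack=3)
Line 7: ['everything', 'walk'] (min_width=15, slack=9)
Line 8: ['developer'] (min_width=9, slack=15)
Total lines: 8

Answer: 8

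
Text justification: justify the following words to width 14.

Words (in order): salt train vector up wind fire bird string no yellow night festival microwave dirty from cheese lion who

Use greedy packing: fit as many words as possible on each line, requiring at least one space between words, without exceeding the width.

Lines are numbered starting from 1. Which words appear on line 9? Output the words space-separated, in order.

Line 1: ['salt', 'train'] (min_width=10, slack=4)
Line 2: ['vector', 'up', 'wind'] (min_width=14, slack=0)
Line 3: ['fire', 'bird'] (min_width=9, slack=5)
Line 4: ['string', 'no'] (min_width=9, slack=5)
Line 5: ['yellow', 'night'] (min_width=12, slack=2)
Line 6: ['festival'] (min_width=8, slack=6)
Line 7: ['microwave'] (min_width=9, slack=5)
Line 8: ['dirty', 'from'] (min_width=10, slack=4)
Line 9: ['cheese', 'lion'] (min_width=11, slack=3)
Line 10: ['who'] (min_width=3, slack=11)

Answer: cheese lion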